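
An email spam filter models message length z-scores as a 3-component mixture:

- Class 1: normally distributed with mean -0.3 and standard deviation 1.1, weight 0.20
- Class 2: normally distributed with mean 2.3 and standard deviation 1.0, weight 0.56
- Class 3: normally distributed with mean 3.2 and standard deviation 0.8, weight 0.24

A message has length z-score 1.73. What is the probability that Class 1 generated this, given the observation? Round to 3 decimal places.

By Bayes' theorem, P(k | x) = π_k f_k(x) / Σ_j π_j f_j(x).
Component likelihoods at x = 1.73:
  p_1 = (1/(1.1·√(2π)))·exp(−(1.73−-0.3)²/(2·1.1²)) = 0.362675·exp(-1.70285) = 0.0660661
  p_2 = (1/(1.0·√(2π)))·exp(−(1.73−2.3)²/(2·1.0²)) = 0.398942·exp(-0.16245) = 0.339124
  p_3 = (1/(0.8·√(2π)))·exp(−(1.73−3.2)²/(2·0.8²)) = 0.498678·exp(-1.68820) = 0.0921813
Unnormalised posteriors:
  π_1·p_1 = 0.20 × 0.0660661 = 0.0132132
  π_2·p_2 = 0.56 × 0.339124 = 0.18991
  π_3·p_3 = 0.24 × 0.0921813 = 0.0221235
Evidence: 0.0132132 + 0.18991 + 0.0221235 = 0.225246
P(Class 1 | data) = 0.0132132 / 0.225246 ≈ 0.059

0.059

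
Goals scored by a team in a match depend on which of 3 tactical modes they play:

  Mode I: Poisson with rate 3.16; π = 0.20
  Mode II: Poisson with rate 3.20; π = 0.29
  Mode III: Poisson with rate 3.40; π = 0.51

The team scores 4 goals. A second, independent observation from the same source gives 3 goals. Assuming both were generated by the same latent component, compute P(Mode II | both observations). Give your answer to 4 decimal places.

Posterior ∝ prior × likelihood, so P(k | x) ∝ π_k f_k(x); normalise over all components.
Since both observations come from the same component, the likelihood for component k is f_k(x₁)·f_k(x₂).
  f_I = [0.176265] × [0.22312] = 0.0393284
  f_II = [0.178093] × [0.222616] = 0.0396463
  f_III = [0.185825] × [0.218617] = 0.0406244
Weight by the priors:
  π_I·f_I = 0.20 × 0.0393284 = 0.00786567
  π_II·f_II = 0.29 × 0.0396463 = 0.0114974
  π_III·f_III = 0.51 × 0.0406244 = 0.0207185
Normaliser: 0.00786567 + 0.0114974 + 0.0207185 = 0.0400816
So the posterior for Mode II is 0.0114974 / 0.0400816 ≈ 0.2869.

0.2869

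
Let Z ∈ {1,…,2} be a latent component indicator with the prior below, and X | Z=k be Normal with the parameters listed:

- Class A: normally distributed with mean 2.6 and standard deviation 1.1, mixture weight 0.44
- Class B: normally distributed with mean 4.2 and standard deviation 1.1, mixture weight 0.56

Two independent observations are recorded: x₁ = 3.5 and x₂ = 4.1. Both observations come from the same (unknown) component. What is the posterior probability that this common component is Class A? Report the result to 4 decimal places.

0.2143

Posterior ∝ prior × likelihood, so P(k | x) ∝ π_k f_k(x); normalise over all components.
Since both observations come from the same component, the likelihood for component k is f_k(x₁)·f_k(x₂).
  L_A = [0.25951] × [0.14313] = 0.0371437
  L_B = [0.296198] × [0.361179] = 0.10698
Unnormalised posteriors:
  π_A·L_A = 0.44 × 0.0371437 = 0.0163432
  π_B·L_B = 0.56 × 0.10698 = 0.0599091
Evidence: 0.0163432 + 0.0599091 = 0.0762523
P(Class A | x) ≈ 0.2143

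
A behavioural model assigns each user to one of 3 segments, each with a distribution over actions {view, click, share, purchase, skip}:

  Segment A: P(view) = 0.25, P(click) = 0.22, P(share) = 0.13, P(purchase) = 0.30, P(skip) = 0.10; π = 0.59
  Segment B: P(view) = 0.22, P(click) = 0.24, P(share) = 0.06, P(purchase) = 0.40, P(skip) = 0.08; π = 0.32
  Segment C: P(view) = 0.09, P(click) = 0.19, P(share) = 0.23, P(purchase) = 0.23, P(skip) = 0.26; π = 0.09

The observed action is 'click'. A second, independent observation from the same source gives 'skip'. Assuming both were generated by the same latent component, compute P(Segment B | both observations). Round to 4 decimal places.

The responsibility of component k is π_k f_k(x) divided by Σ_j π_j f_j(x).
Since both observations come from the same component, the likelihood for component k is f_k(x₁)·f_k(x₂).
  L_A = [P(click | comp) = 0.22] × [0.1] = 0.022
  L_B = [P(click | comp) = 0.24] × [0.08] = 0.0192
  L_C = [P(click | comp) = 0.19] × [0.26] = 0.0494
Multiply by the mixture weights:
  π_A·L_A = 0.59 × 0.022 = 0.01298
  π_B·L_B = 0.32 × 0.0192 = 0.006144
  π_C·L_C = 0.09 × 0.0494 = 0.004446
Evidence: 0.01298 + 0.006144 + 0.004446 = 0.02357
Responsibility of Segment B: 0.006144 / 0.02357 ≈ 0.2607

0.2607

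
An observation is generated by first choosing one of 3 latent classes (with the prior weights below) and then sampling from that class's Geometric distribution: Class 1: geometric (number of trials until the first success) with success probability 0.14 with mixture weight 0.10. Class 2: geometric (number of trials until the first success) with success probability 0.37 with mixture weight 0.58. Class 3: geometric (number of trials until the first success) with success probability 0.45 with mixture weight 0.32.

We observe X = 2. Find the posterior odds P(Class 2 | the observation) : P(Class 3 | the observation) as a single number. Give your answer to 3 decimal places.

Posterior odds = (P(Z=i) f_i(x)) / (P(Z=j) f_j(x)); the normalising sum cancels.
Evaluate each component's likelihood at the observed value:
  p_1 = 0.14·(1−0.14)^1 = 0.14·0.86 = 0.1204
  p_2 = 0.37·(1−0.37)^1 = 0.37·0.63 = 0.2331
  p_3 = 0.45·(1−0.45)^1 = 0.45·0.55 = 0.2475
0.135198 / 0.0792 ≈ 1.707

1.707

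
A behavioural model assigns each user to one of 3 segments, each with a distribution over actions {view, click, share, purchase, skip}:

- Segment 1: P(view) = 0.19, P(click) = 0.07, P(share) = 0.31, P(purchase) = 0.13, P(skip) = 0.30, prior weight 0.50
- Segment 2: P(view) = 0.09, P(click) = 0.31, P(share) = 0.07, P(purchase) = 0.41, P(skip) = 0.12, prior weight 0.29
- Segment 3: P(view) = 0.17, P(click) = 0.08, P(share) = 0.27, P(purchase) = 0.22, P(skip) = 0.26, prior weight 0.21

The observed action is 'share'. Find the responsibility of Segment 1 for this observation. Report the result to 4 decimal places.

Posterior ∝ prior × likelihood, so P(k | x) ∝ π_k f_k(x); normalise over all components.
Component likelihoods at x = 'share':
  L_1 = 0.31
  L_2 = 0.07
  L_3 = 0.27
Multiply by the mixture weights:
  π_1·L_1 = 0.50 × 0.31 = 0.155
  π_2·L_2 = 0.29 × 0.07 = 0.0203
  π_3·L_3 = 0.21 × 0.27 = 0.0567
Evidence: 0.155 + 0.0203 + 0.0567 = 0.232
Responsibility of Segment 1: 0.155 / 0.232 ≈ 0.6681

0.6681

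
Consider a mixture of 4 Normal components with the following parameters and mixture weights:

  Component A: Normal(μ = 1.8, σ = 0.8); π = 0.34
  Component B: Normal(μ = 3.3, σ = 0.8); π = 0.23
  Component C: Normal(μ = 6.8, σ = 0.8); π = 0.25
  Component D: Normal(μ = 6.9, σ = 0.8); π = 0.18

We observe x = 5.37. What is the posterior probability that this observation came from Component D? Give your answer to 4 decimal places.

Posterior ∝ prior × likelihood, so P(k | x) ∝ w_k f_k(x); normalise over all components.
Evaluate each component's likelihood at the observed value:
  p_A = (1/(0.8·√(2π)))·exp(−(5.37−1.8)²/(2·0.8²)) = 0.498678·exp(-9.95695) = 2.36358e-05
  p_B = (1/(0.8·√(2π)))·exp(−(5.37−3.3)²/(2·0.8²)) = 0.498678·exp(-3.34758) = 0.0175382
  p_C = (1/(0.8·√(2π)))·exp(−(5.37−6.8)²/(2·0.8²)) = 0.498678·exp(-1.59758) = 0.100925
  p_D = (1/(0.8·√(2π)))·exp(−(5.37−6.9)²/(2·0.8²)) = 0.498678·exp(-1.82883) = 0.0800885
Multiply by the mixture weights:
  w_A·p_A = 0.34 × 2.36358e-05 = 8.03617e-06
  w_B·p_B = 0.23 × 0.0175382 = 0.00403379
  w_C·p_C = 0.25 × 0.100925 = 0.0252314
  w_D·p_D = 0.18 × 0.0800885 = 0.0144159
Denominator: 8.03617e-06 + 0.00403379 + 0.0252314 + 0.0144159 = 0.0436891
Responsibility of Component D: 0.0144159 / 0.0436891 ≈ 0.3300

0.3300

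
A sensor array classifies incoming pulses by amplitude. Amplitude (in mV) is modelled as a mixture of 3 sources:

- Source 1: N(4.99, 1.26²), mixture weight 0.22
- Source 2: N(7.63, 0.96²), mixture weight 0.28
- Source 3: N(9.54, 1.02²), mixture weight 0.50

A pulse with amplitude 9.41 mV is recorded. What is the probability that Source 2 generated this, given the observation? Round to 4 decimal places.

Apply Bayes' rule: the posterior for each component is proportional to its prior times its likelihood at x.
Evaluate each component's likelihood at the observed value:
  L_1 = 0.00067361
  L_2 = 0.0744905
  L_3 = 0.387956
Prior × likelihood for each component:
  P(Z=1)·L_1 = 0.22 × 0.00067361 = 0.000148194
  P(Z=2)·L_2 = 0.28 × 0.0744905 = 0.0208573
  P(Z=3)·L_3 = 0.50 × 0.387956 = 0.193978
Sum: 0.000148194 + 0.0208573 + 0.193978 = 0.214984
P(Source 2 | 9.41 mV) = 0.0208573 / 0.214984 ≈ 0.0970

0.0970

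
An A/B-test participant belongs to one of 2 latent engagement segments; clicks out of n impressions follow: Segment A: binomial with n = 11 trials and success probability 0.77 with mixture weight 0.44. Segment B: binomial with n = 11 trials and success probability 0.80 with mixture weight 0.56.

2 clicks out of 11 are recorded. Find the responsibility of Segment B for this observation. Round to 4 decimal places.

0.2808

Apply Bayes' rule: the posterior for each component is proportional to its prior times its likelihood at x.
Evaluate each component's likelihood at the observed value:
  p_A = C(11,2)·0.77^2·0.23^9 = 55·0.5929·1.80115e-06 = 5.87347e-05
  p_B = C(11,2)·0.80^2·0.20^9 = 55·0.64·5.12e-07 = 1.80224e-05
Weight by the priors:
  P(Z=A)·p_A = 0.44 × 5.87347e-05 = 2.58433e-05
  P(Z=B)·p_B = 0.56 × 1.80224e-05 = 1.00925e-05
Denominator: 2.58433e-05 + 1.00925e-05 = 3.59358e-05
P(Segment B | x) = 1.00925e-05 / 3.59358e-05 ≈ 0.2808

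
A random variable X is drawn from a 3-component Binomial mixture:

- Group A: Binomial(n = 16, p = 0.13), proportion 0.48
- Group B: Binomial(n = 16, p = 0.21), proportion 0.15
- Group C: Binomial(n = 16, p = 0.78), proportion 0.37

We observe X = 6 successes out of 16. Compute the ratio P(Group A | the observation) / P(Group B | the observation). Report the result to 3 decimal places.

0.473

The posterior odds equal the prior odds times the likelihood ratio: (π_i/π_j)·(f_i(x)/f_j(x)).
Binomial probabilities:
  L_A = C(16,6)·0.13^6·0.87^10 = 8008·4.82681e-06·0.248423 = 0.00960233
  L_B = C(16,6)·0.21^6·0.79^10 = 8008·8.57661e-05·0.0946828 = 0.0650295
  L_C = C(16,6)·0.78^6·0.22^10 = 8008·0.2252·2.65599e-07 = 0.000478981
Posterior odds = (π_A·L_A) / (π_B·L_B) = (0.48·0.00960233) / (0.15·0.0650295) = 0.00460912 / 0.00975443 ≈ 0.473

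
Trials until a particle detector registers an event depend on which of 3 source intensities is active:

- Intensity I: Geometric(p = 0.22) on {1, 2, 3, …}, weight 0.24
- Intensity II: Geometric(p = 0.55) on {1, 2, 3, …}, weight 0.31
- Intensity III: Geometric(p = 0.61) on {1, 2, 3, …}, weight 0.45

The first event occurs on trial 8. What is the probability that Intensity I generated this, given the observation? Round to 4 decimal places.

0.9015

Posterior ∝ prior × likelihood, so P(k | x) ∝ π_k f_k(x); normalise over all components.
Geometric probabilities:
  p_I = 0.22·(1−0.22)^7 = 0.22·0.175656 = 0.0386443
  p_II = 0.55·(1−0.55)^7 = 0.55·0.00373669 = 0.00205518
  p_III = 0.61·(1−0.61)^7 = 0.61·0.00137231 = 0.000837109
Weight by the priors:
  π_I·p_I = 0.24 × 0.0386443 = 0.00927462
  π_II·p_II = 0.31 × 0.00205518 = 0.000637106
  π_III·p_III = 0.45 × 0.000837109 = 0.000376699
Normaliser: 0.00927462 + 0.000637106 + 0.000376699 = 0.0102884
Responsibility of Intensity I: 0.00927462 / 0.0102884 ≈ 0.9015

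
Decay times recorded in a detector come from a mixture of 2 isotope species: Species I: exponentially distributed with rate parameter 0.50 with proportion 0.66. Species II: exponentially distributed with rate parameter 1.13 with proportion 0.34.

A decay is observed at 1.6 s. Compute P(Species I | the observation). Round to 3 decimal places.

By Bayes' theorem, P(k | x) = w_k f_k(x) / Σ_j w_j f_j(x).
Evaluate each component's likelihood at the observed value:
  p_I = 0.50·e^(−0.50·1.6) = 0.50·e^(−0.8000) = 0.224664
  p_II = 1.13·e^(−1.13·1.6) = 1.13·e^(−1.8080) = 0.185299
Weight by the priors:
  w_I·p_I = 0.66 × 0.224664 = 0.148279
  w_II·p_II = 0.34 × 0.185299 = 0.0630018
Evidence: 0.148279 + 0.0630018 = 0.21128
P(Species I | data) ≈ 0.702

0.702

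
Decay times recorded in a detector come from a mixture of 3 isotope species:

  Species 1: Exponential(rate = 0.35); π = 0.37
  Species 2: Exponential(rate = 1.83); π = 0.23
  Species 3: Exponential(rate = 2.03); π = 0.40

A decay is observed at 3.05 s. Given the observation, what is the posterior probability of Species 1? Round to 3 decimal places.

0.932

The responsibility of component k is π_k f_k(x) divided by Σ_j π_j f_j(x).
Evaluate each component's likelihood at the observed value:
  p_1 = 0.35·e^(−0.35·3.05) = 0.35·e^(−1.0675) = 0.120353
  p_2 = 1.83·e^(−1.83·3.05) = 1.83·e^(−5.5815) = 0.00689345
  p_3 = 2.03·e^(−2.03·3.05) = 2.03·e^(−6.1915) = 0.00415491
Prior × likelihood for each component:
  π_1·p_1 = 0.37 × 0.120353 = 0.0445308
  π_2·p_2 = 0.23 × 0.00689345 = 0.00158549
  π_3·p_3 = 0.40 × 0.00415491 = 0.00166196
Normaliser: 0.0445308 + 0.00158549 + 0.00166196 = 0.0477782
Responsibility of Species 1: 0.0445308 / 0.0477782 ≈ 0.932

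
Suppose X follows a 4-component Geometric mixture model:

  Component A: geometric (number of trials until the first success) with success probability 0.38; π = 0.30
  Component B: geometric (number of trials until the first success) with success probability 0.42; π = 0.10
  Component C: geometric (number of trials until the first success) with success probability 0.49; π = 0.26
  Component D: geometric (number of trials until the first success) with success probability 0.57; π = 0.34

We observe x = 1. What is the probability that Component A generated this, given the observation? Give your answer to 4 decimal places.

Apply Bayes' rule: the posterior for each component is proportional to its prior times its likelihood at x.
Evaluate each component's likelihood at the observed value:
  L_A = 0.38
  L_B = 0.42
  L_C = 0.49
  L_D = 0.57
Multiply by the mixture weights:
  π_A·L_A = 0.30 × 0.38 = 0.114
  π_B·L_B = 0.10 × 0.42 = 0.042
  π_C·L_C = 0.26 × 0.49 = 0.1274
  π_D·L_D = 0.34 × 0.57 = 0.1938
Denominator: 0.114 + 0.042 + 0.1274 + 0.1938 = 0.4772
Responsibility of Component A: 0.114 / 0.4772 ≈ 0.2389

0.2389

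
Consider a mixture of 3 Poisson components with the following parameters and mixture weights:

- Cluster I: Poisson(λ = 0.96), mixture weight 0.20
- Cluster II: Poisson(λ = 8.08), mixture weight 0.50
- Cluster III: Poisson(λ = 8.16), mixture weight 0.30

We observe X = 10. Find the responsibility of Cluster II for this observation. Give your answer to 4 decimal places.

0.6206

P(component k | x) = w_k·f_k(x) / marginal(x), where marginal(x) = Σ_j w_j·f_j(x).
Evaluate each component's likelihood at the observed value:
  L_I = e^(−0.96)·0.96^10/10! = 7.01498e-08
  L_II = e^(−8.08)·8.08^10/10! = 0.101216
  L_III = e^(−8.16)·8.16^10/10! = 0.103109
Weight by the priors:
  w_I·L_I = 0.20 × 7.01498e-08 = 1.403e-08
  w_II·L_II = 0.50 × 0.101216 = 0.0506082
  w_III·L_III = 0.30 × 0.103109 = 0.0309326
Evidence: 1.403e-08 + 0.0506082 + 0.0309326 = 0.0815409
So the posterior for Cluster II is 0.0506082 / 0.0815409 ≈ 0.6206.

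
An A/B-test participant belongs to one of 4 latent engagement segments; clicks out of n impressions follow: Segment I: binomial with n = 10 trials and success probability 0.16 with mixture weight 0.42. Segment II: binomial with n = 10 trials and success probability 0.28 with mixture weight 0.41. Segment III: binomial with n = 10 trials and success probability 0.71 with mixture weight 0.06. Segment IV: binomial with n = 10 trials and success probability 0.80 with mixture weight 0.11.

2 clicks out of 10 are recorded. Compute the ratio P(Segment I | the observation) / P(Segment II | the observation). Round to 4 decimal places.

The posterior odds equal the prior odds times the likelihood ratio: (π_i/π_j)·(f_i(x)/f_j(x)).
Binomial probabilities:
  f_I = C(10,2)·0.16^2·0.84^8 = 45·0.0256·0.247876 = 0.285553
  f_II = C(10,2)·0.28^2·0.72^8 = 45·0.0784·0.0722204 = 0.254794
  f_III = C(10,2)·0.71^2·0.29^8 = 45·0.5041·5.00246e-05 = 0.00113478
  f_IV = C(10,2)·0.80^2·0.20^8 = 45·0.64·2.56e-06 = 7.3728e-05
Posterior odds = (π_I·f_I) / (π_II·f_II) = (0.42·0.285553) / (0.41·0.254794) = 0.119932 / 0.104465 ≈ 1.1481

1.1481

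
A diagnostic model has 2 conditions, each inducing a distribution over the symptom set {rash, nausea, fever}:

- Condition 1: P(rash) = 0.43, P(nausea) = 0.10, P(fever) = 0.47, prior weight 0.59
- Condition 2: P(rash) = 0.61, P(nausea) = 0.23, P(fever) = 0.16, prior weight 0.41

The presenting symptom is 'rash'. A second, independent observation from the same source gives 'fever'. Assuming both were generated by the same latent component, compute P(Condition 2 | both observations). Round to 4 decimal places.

Apply Bayes' rule: the posterior for each component is proportional to its prior times its likelihood at x.
Since both observations come from the same component, the likelihood for component k is f_k(x₁)·f_k(x₂).
  L_1 = [P(rash | comp) = 0.43] × [0.47] = 0.2021
  L_2 = [P(rash | comp) = 0.61] × [0.16] = 0.0976
Unnormalised posteriors:
  P(Z=1)·L_1 = 0.59 × 0.2021 = 0.119239
  P(Z=2)·L_2 = 0.41 × 0.0976 = 0.040016
Normaliser: 0.119239 + 0.040016 = 0.159255
P(Condition 2 | x) = 0.040016 / 0.159255 ≈ 0.2513

0.2513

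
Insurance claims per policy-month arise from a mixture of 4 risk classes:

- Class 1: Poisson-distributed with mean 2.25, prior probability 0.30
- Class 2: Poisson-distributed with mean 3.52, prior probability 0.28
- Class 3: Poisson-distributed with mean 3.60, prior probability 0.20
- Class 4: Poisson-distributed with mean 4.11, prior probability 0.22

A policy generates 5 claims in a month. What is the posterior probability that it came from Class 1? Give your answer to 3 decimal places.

Posterior ∝ prior × likelihood, so P(k | x) ∝ P(Z=k) f_k(x); normalise over all components.
Evaluate each component's likelihood at the observed value:
  f_1 = e^(−2.25)·2.25^5/5! = 0.0506488
  f_2 = e^(−3.52)·3.52^5/5! = 0.133296
  f_3 = e^(−3.60)·3.60^5/5! = 0.13768
  f_4 = e^(−4.11)·4.11^5/5! = 0.160353
Prior × likelihood for each component:
  P(Z=1)·f_1 = 0.30 × 0.0506488 = 0.0151946
  P(Z=2)·f_2 = 0.28 × 0.133296 = 0.0373227
  P(Z=3)·f_3 = 0.20 × 0.13768 = 0.027536
  P(Z=4)·f_4 = 0.22 × 0.160353 = 0.0352777
Marginal: 0.0151946 + 0.0373227 + 0.027536 + 0.0352777 = 0.115331
Responsibility of Class 1: 0.0151946 / 0.115331 ≈ 0.132

0.132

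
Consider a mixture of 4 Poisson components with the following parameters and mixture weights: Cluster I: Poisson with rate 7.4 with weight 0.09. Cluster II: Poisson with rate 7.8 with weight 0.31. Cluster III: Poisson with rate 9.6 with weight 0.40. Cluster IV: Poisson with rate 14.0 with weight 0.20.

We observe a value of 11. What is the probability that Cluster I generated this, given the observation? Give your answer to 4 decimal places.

0.0585

The responsibility of component k is w_k f_k(x) divided by Σ_j w_j f_j(x).
Evaluate each component's likelihood at the observed value:
  p_I = e^(−7.4)·7.4^11/11! = 0.0557974
  p_II = e^(−7.8)·7.8^11/11! = 0.0667403
  p_III = e^(−9.6)·9.6^11/11! = 0.108293
  p_IV = e^(−14.0)·14.0^11/11! = 0.0843587
Weight by the priors:
  w_I·p_I = 0.09 × 0.0557974 = 0.00502177
  w_II·p_II = 0.31 × 0.0667403 = 0.0206895
  w_III·p_III = 0.40 × 0.108293 = 0.0433172
  w_IV·p_IV = 0.20 × 0.0843587 = 0.0168717
Marginal: 0.00502177 + 0.0206895 + 0.0433172 + 0.0168717 = 0.0859002
P(Cluster I | data) ≈ 0.0585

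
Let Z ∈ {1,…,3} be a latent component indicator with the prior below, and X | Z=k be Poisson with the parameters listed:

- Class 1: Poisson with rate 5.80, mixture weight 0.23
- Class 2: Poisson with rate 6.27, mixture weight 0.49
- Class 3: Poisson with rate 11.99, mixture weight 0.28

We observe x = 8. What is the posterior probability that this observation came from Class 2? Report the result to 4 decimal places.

Posterior ∝ prior × likelihood, so P(k | x) ∝ P(Z=k) f_k(x); normalise over all components.
Poisson probabilities:
  f_1 = e^(−5.80)·5.80^8/8! = 0.0961602
  f_2 = e^(−6.27)·6.27^8/8! = 0.112097
  f_3 = e^(−11.99)·11.99^8/8! = 0.0657419
Prior × likelihood for each component:
  P(Z=1)·f_1 = 0.23 × 0.0961602 = 0.0221168
  P(Z=2)·f_2 = 0.49 × 0.112097 = 0.0549275
  P(Z=3)·f_3 = 0.28 × 0.0657419 = 0.0184077
Sum: 0.0221168 + 0.0549275 + 0.0184077 = 0.095452
So the posterior for Class 2 is 0.0549275 / 0.095452 ≈ 0.5754.

0.5754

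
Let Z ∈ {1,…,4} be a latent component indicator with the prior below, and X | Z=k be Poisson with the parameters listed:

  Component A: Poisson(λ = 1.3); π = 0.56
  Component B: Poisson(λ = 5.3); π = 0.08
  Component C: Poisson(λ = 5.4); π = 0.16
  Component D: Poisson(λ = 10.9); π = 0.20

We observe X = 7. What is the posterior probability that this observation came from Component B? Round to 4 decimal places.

Apply Bayes' rule: the posterior for each component is proportional to its prior times its likelihood at x.
Component likelihoods at x = 7:
  L_A = 0.000339305
  L_B = 0.116343
  L_C = 0.119987
  L_D = 0.0669492
Prior × likelihood for each component:
  w_A·L_A = 0.56 × 0.000339305 = 0.000190011
  w_B·L_B = 0.08 × 0.116343 = 0.00930743
  w_C·L_C = 0.16 × 0.119987 = 0.019198
  w_D·L_D = 0.20 × 0.0669492 = 0.0133898
Normaliser: 0.000190011 + 0.00930743 + 0.019198 + 0.0133898 = 0.0420853
So the posterior for Component B is 0.00930743 / 0.0420853 ≈ 0.2212.

0.2212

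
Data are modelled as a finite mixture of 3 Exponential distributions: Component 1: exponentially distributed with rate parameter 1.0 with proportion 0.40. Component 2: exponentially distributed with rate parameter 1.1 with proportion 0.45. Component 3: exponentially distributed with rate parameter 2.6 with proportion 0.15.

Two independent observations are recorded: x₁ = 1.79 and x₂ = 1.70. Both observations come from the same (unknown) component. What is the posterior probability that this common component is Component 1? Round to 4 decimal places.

The responsibility of component k is π_k f_k(x) divided by Σ_j π_j f_j(x).
Since both observations come from the same component, the likelihood for component k is f_k(x₁)·f_k(x₂).
  p_1 = [1.0·e^(−1.0·1.79) = 1.0·e^(−1.7900) = 0.16696] × [0.182684] = 0.0305009
  p_2 = [1.1·e^(−1.1·1.79) = 1.1·e^(−1.9690) = 0.153556] × [0.169536] = 0.0260333
  p_3 = [2.6·e^(−2.6·1.79) = 2.6·e^(−4.6540) = 0.0247609] × [0.031289] = 0.000774745
Multiply by the mixture weights:
  π_1·p_1 = 0.40 × 0.0305009 = 0.0122003
  π_2·p_2 = 0.45 × 0.0260333 = 0.011715
  π_3·p_3 = 0.15 × 0.000774745 = 0.000116212
Denominator: 0.0122003 + 0.011715 + 0.000116212 = 0.0240315
So the posterior for Component 1 is 0.0122003 / 0.0240315 ≈ 0.5077.

0.5077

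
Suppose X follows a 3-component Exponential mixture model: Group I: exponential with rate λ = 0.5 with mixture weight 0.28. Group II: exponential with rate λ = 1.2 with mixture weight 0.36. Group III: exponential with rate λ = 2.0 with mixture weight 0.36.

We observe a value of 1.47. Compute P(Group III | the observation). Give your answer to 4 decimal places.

0.2124

Posterior ∝ prior × likelihood, so P(k | x) ∝ w_k f_k(x); normalise over all components.
Evaluate each component's likelihood at the observed value:
  p_I = 0.5·e^(−0.5·1.47) = 0.5·e^(−0.7350) = 0.239753
  p_II = 1.2·e^(−1.2·1.47) = 1.2·e^(−1.7640) = 0.20563
  p_III = 2.0·e^(−2.0·1.47) = 2.0·e^(−2.9400) = 0.105731
Unnormalised posteriors:
  w_I·p_I = 0.28 × 0.239753 = 0.0671308
  w_II·p_II = 0.36 × 0.20563 = 0.0740267
  w_III·p_III = 0.36 × 0.105731 = 0.0380633
Normaliser: 0.0671308 + 0.0740267 + 0.0380633 = 0.179221
Responsibility of Group III: 0.0380633 / 0.179221 ≈ 0.2124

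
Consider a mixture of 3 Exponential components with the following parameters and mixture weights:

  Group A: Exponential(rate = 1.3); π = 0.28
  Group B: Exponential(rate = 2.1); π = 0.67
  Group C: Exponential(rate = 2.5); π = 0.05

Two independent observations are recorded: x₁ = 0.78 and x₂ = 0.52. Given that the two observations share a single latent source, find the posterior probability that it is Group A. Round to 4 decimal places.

0.2989

By Bayes' theorem, P(k | x) = w_k f_k(x) / Σ_j w_j f_j(x).
Since both observations come from the same component, the likelihood for component k is f_k(x₁)·f_k(x₂).
  p_A = [1.3·e^(−1.3·0.78) = 1.3·e^(−1.0140) = 0.471595] × [0.661242] = 0.311838
  p_B = [2.1·e^(−2.1·0.78) = 2.1·e^(−1.6380) = 0.408174] × [0.704644] = 0.287617
  p_C = [2.5·e^(−2.5·0.78) = 2.5·e^(−1.9500) = 0.355685] × [0.681329] = 0.242339
Unnormalised posteriors:
  w_A·p_A = 0.28 × 0.311838 = 0.0873146
  w_B·p_B = 0.67 × 0.287617 = 0.192703
  w_C·p_C = 0.05 × 0.242339 = 0.0121169
Normaliser: 0.0873146 + 0.192703 + 0.0121169 = 0.292135
P(Group A | x₁,x₂) = 0.0873146 / 0.292135 ≈ 0.2989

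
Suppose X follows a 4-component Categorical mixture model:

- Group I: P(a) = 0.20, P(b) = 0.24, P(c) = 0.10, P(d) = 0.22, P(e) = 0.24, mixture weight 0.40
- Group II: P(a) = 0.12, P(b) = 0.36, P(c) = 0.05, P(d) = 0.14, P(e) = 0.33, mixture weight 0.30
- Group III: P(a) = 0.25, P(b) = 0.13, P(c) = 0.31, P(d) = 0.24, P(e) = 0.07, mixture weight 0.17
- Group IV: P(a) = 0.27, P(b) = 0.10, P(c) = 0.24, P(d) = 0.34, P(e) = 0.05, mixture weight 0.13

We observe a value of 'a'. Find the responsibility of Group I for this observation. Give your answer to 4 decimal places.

The responsibility of component k is w_k f_k(x) divided by Σ_j w_j f_j(x).
Evaluate each component's likelihood at the observed value:
  L_I = 0.2
  L_II = 0.12
  L_III = 0.25
  L_IV = 0.27
Multiply by the mixture weights:
  w_I·L_I = 0.40 × 0.2 = 0.08
  w_II·L_II = 0.30 × 0.12 = 0.036
  w_III·L_III = 0.17 × 0.25 = 0.0425
  w_IV·L_IV = 0.13 × 0.27 = 0.0351
Normaliser: 0.08 + 0.036 + 0.0425 + 0.0351 = 0.1936
P(Group I | 'a') ≈ 0.4132

0.4132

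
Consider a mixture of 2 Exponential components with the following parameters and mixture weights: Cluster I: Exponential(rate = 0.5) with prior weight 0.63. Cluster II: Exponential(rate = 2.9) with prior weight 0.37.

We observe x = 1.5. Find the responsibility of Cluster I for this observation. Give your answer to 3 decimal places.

The responsibility of component k is π_k f_k(x) divided by Σ_j π_j f_j(x).
Exponential densities:
  f_I = 0.236183
  f_II = 0.0374298
Weight by the priors:
  π_I·f_I = 0.63 × 0.236183 = 0.148795
  π_II·f_II = 0.37 × 0.0374298 = 0.013849
Marginal: 0.148795 + 0.013849 = 0.162644
P(Cluster I | the observation) ≈ 0.915

0.915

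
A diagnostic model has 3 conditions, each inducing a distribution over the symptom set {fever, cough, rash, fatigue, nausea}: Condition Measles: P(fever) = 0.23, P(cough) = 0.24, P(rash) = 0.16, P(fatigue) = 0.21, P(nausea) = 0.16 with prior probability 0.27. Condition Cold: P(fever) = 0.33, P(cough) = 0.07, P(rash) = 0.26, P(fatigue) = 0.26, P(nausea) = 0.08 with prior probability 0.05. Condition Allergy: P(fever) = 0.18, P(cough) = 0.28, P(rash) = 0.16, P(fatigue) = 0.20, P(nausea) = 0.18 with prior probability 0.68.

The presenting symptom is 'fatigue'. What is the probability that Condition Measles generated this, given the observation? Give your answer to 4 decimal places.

0.2756

Apply Bayes' rule: the posterior for each component is proportional to its prior times its likelihood at x.
Categorical probabilities:
  L_Measles = 0.21
  L_Cold = 0.26
  L_Allergy = 0.2
Prior × likelihood for each component:
  w_Measles·L_Measles = 0.27 × 0.21 = 0.0567
  w_Cold·L_Cold = 0.05 × 0.26 = 0.013
  w_Allergy·L_Allergy = 0.68 × 0.2 = 0.136
Sum: 0.0567 + 0.013 + 0.136 = 0.2057
So the posterior for Condition Measles is 0.0567 / 0.2057 ≈ 0.2756.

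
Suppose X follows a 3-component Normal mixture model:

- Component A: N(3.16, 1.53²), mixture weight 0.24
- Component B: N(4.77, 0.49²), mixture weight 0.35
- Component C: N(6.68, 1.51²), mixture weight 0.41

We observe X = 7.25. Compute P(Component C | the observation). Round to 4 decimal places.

Apply Bayes' rule: the posterior for each component is proportional to its prior times its likelihood at x.
Component likelihoods at x = 7.25:
  p_A = 0.00731951
  p_B = 2.22983e-06
  p_C = 0.246032
Weight by the priors:
  P(Z=A)·p_A = 0.24 × 0.00731951 = 0.00175668
  P(Z=B)·p_B = 0.35 × 2.22983e-06 = 7.8044e-07
  P(Z=C)·p_C = 0.41 × 0.246032 = 0.100873
Evidence: 0.00175668 + 7.8044e-07 + 0.100873 = 0.10263
So the posterior for Component C is 0.100873 / 0.10263 ≈ 0.9829.

0.9829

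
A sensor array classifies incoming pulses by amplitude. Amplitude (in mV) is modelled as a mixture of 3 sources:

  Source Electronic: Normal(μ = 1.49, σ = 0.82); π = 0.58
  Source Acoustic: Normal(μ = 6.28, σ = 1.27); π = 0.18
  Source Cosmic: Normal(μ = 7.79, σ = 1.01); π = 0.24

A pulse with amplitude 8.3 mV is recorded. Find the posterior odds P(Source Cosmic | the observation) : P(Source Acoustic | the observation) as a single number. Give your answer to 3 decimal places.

5.229

Only the two components matter; the odds are (π_i f_i(x)) / (π_j f_j(x)).
Component likelihoods at x = 8.3 mV:
  f_Electronic = (1/(0.82·√(2π)))·exp(−(8.3−1.49)²/(2·0.82²)) = 0.486515·exp(-34.48550) = 5.13138e-16
  f_Acoustic = (1/(1.27·√(2π)))·exp(−(8.3−6.28)²/(2·1.27²)) = 0.314128·exp(-1.26493) = 0.0886657
  f_Cosmic = (1/(1.01·√(2π)))·exp(−(8.3−7.79)²/(2·1.01²)) = 0.394992·exp(-0.12749) = 0.347714
Odds = (0.24/0.18) × (0.347714/0.0886657) = 1.33333 × 3.92162 ≈ 5.229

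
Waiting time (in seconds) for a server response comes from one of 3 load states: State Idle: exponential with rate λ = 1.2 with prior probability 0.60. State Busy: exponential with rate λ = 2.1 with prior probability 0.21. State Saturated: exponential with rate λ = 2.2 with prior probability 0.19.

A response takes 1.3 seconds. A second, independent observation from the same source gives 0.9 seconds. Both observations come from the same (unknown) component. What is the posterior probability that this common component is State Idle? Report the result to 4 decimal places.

0.7899

By Bayes' theorem, P(k | x) = π_k f_k(x) / Σ_j π_j f_j(x).
Since both observations come from the same component, the likelihood for component k is f_k(x₁)·f_k(x₂).
  L_Idle = [1.2·e^(−1.2·1.3) = 1.2·e^(−1.5600) = 0.252163] × [0.407515] = 0.10276
  L_Busy = [2.1·e^(−2.1·1.3) = 2.1·e^(−2.7300) = 0.136961] × [0.317251] = 0.0434508
  L_Saturated = [2.2·e^(−2.2·1.3) = 2.2·e^(−2.8600) = 0.125991] × [0.303752] = 0.0382701
Multiply by the mixture weights:
  π_Idle·L_Idle = 0.60 × 0.10276 = 0.0616561
  π_Busy·L_Busy = 0.21 × 0.0434508 = 0.00912467
  π_Saturated·L_Saturated = 0.19 × 0.0382701 = 0.00727133
Denominator: 0.0616561 + 0.00912467 + 0.00727133 = 0.0780521
P(State Idle | data) = 0.0616561 / 0.0780521 ≈ 0.7899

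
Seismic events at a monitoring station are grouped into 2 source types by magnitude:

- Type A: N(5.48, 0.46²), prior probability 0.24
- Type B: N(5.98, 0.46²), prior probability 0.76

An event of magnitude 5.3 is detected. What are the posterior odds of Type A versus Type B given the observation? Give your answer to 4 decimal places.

0.8723

Only the two components matter; the odds are (π_i f_i(x)) / (π_j f_j(x)).
Component likelihoods at x = 5.3:
  L_A = (1/(0.46·√(2π)))·exp(−(5.3−5.48)²/(2·0.46²)) = 0.867266·exp(-0.07656) = 0.803346
  L_B = (1/(0.46·√(2π)))·exp(−(5.3−5.98)²/(2·0.46²)) = 0.867266·exp(-1.09263) = 0.290824
Posterior odds = (π_A·L_A) / (π_B·L_B) = (0.24·0.803346) / (0.76·0.290824) = 0.192803 / 0.221026 ≈ 0.8723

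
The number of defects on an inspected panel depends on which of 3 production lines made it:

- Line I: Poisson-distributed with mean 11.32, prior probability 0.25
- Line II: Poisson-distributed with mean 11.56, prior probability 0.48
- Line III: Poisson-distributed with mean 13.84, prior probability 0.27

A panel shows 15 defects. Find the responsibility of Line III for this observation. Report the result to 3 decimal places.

Posterior ∝ prior × likelihood, so P(k | x) ∝ π_k f_k(x); normalise over all components.
Poisson probabilities:
  p_I = 0.0595639
  p_II = 0.0641835
  p_III = 0.0977026
Unnormalised posteriors:
  π_I·p_I = 0.25 × 0.0595639 = 0.014891
  π_II·p_II = 0.48 × 0.0641835 = 0.0308081
  π_III·p_III = 0.27 × 0.0977026 = 0.0263797
Normaliser: 0.014891 + 0.0308081 + 0.0263797 = 0.0720788
Responsibility of Line III: 0.0263797 / 0.0720788 ≈ 0.366

0.366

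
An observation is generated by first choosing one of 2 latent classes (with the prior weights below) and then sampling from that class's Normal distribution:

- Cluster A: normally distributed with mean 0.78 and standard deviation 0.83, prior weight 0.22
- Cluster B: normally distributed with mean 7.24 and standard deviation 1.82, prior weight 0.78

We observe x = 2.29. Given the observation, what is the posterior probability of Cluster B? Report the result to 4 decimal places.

Apply Bayes' rule: the posterior for each component is proportional to its prior times its likelihood at x.
Normal densities:
  L_A = (1/(0.83·√(2π)))·exp(−(2.29−0.78)²/(2·0.83²)) = 0.480653·exp(-1.65488) = 0.0918596
  L_B = (1/(1.82·√(2π)))·exp(−(2.29−7.24)²/(2·1.82²)) = 0.219199·exp(-3.69860) = 0.00542695
Weight by the priors:
  π_A·L_A = 0.22 × 0.0918596 = 0.0202091
  π_B·L_B = 0.78 × 0.00542695 = 0.00423302
Evidence: 0.0202091 + 0.00423302 = 0.0244421
P(Cluster B | 2.29) ≈ 0.1732

0.1732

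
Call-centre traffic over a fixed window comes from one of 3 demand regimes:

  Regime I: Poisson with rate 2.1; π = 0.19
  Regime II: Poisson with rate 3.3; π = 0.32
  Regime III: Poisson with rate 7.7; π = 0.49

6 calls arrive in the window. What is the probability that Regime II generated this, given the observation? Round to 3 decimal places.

0.240

The responsibility of component k is π_k f_k(x) divided by Σ_j π_j f_j(x).
Poisson probabilities:
  p_I = e^(−2.1)·2.1^6/6! = 0.014587
  p_II = e^(−3.3)·3.3^6/6! = 0.0661575
  p_III = e^(−7.7)·7.7^6/6! = 0.131082
Weight by the priors:
  π_I·p_I = 0.19 × 0.014587 = 0.00277152
  π_II·p_II = 0.32 × 0.0661575 = 0.0211704
  π_III·p_III = 0.49 × 0.131082 = 0.0642304
Sum: 0.00277152 + 0.0211704 + 0.0642304 = 0.0881723
Responsibility of Regime II: 0.0211704 / 0.0881723 ≈ 0.240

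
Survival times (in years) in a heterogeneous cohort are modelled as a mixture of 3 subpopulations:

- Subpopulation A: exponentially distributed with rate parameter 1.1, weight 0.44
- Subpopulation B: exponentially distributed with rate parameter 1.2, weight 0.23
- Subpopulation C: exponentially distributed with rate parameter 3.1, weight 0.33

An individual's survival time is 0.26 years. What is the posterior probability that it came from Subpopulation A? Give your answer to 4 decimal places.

Posterior ∝ prior × likelihood, so P(k | x) ∝ π_k f_k(x); normalise over all components.
Component likelihoods at x = 0.26 years:
  p_A = 1.1·e^(−1.1·0.26) = 1.1·e^(−0.2860) = 0.826389
  p_B = 1.2·e^(−1.2·0.26) = 1.2·e^(−0.3120) = 0.878378
  p_C = 3.1·e^(−3.1·0.26) = 3.1·e^(−0.8060) = 1.38459
Weight by the priors:
  π_A·p_A = 0.44 × 0.826389 = 0.363611
  π_B·p_B = 0.23 × 0.878378 = 0.202027
  π_C·p_C = 0.33 × 1.38459 = 0.456914
Evidence: 0.363611 + 0.202027 + 0.456914 = 1.02255
P(Subpopulation A | the observation) ≈ 0.3556

0.3556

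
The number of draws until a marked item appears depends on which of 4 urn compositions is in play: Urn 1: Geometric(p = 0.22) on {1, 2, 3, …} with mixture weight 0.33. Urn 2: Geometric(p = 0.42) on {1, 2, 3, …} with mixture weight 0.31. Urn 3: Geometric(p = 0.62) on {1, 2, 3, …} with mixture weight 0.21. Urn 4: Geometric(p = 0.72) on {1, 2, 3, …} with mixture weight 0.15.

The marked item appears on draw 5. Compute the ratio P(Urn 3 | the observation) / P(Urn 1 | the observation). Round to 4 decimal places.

Since P(k|x) ∝ w_k f_k(x), the posterior odds are w_i f_i(x) / (w_j f_j(x)).
Geometric probabilities:
  f_1 = 0.22·(1−0.22)^4 = 0.22·0.370151 = 0.0814331
  f_2 = 0.42·(1−0.42)^4 = 0.42·0.113165 = 0.0475293
  f_3 = 0.62·(1−0.62)^4 = 0.62·0.0208514 = 0.0129278
  f_4 = 0.72·(1−0.72)^4 = 0.72·0.00614656 = 0.00442552
0.00271485 / 0.0268729 ≈ 0.1010

0.1010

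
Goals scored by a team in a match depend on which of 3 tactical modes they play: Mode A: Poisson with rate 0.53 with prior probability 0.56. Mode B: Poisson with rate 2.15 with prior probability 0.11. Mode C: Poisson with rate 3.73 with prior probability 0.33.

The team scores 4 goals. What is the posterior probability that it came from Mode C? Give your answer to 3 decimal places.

0.836

Posterior ∝ prior × likelihood, so P(k | x) ∝ π_k f_k(x); normalise over all components.
Poisson probabilities:
  f_A = e^(−0.53)·0.53^4/4! = 0.00193516
  f_B = e^(−2.15)·2.15^4/4! = 0.103707
  f_C = e^(−3.73)·3.73^4/4! = 0.193511
Unnormalised posteriors:
  π_A·f_A = 0.56 × 0.00193516 = 0.00108369
  π_B·f_B = 0.11 × 0.103707 = 0.0114078
  π_C·f_C = 0.33 × 0.193511 = 0.0638586
Denominator: 0.00108369 + 0.0114078 + 0.0638586 = 0.0763501
P(Mode C | data) ≈ 0.836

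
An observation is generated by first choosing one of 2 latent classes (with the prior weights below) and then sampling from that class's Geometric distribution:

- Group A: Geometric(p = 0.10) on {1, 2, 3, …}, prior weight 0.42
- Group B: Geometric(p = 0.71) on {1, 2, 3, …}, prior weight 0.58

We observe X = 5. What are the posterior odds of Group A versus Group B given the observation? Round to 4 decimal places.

Since P(k|x) ∝ π_k f_k(x), the posterior odds are π_i f_i(x) / (π_j f_j(x)).
Evaluate each component's likelihood at the observed value:
  p_A = 0.10·(1−0.10)^4 = 0.10·0.6561 = 0.06561
  p_B = 0.71·(1−0.71)^4 = 0.71·0.00707281 = 0.0050217
0.0275562 / 0.00291258 ≈ 9.4611

9.4611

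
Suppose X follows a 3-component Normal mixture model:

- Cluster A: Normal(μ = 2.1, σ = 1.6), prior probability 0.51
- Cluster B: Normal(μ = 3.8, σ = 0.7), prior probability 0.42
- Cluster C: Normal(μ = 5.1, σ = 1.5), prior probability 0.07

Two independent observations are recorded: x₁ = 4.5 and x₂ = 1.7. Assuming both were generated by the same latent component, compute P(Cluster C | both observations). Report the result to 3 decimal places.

0.031

Apply Bayes' rule: the posterior for each component is proportional to its prior times its likelihood at x.
Since both observations come from the same component, the likelihood for component k is f_k(x₁)·f_k(x₂).
  L_A = [0.0809485] × [0.241668] = 0.0195626
  L_B = [0.345672] × [0.00633121] = 0.00218853
  L_C = [0.245513] × [0.0203781] = 0.00500311
Unnormalised posteriors:
  π_A·L_A = 0.51 × 0.0195626 = 0.00997694
  π_B·L_B = 0.42 × 0.00218853 = 0.000919181
  π_C·L_C = 0.07 × 0.00500311 = 0.000350217
Normaliser: 0.00997694 + 0.000919181 + 0.000350217 = 0.0112463
Responsibility of Cluster C: 0.000350217 / 0.0112463 ≈ 0.031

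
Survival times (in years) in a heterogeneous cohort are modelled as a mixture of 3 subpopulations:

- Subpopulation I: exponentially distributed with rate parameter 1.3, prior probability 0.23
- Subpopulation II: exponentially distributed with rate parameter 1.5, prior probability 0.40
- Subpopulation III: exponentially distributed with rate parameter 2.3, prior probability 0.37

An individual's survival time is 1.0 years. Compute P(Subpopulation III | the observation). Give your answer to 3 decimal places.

Posterior ∝ prior × likelihood, so P(k | x) ∝ P(Z=k) f_k(x); normalise over all components.
Component likelihoods at x = 1.0 years:
  p_I = 0.354291
  p_II = 0.334695
  p_III = 0.230595
Unnormalised posteriors:
  P(Z=I)·p_I = 0.23 × 0.354291 = 0.081487
  P(Z=II)·p_II = 0.40 × 0.334695 = 0.133878
  P(Z=III)·p_III = 0.37 × 0.230595 = 0.0853203
Normaliser: 0.081487 + 0.133878 + 0.0853203 = 0.300685
P(Subpopulation III | the observation) = 0.0853203 / 0.300685 ≈ 0.284

0.284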